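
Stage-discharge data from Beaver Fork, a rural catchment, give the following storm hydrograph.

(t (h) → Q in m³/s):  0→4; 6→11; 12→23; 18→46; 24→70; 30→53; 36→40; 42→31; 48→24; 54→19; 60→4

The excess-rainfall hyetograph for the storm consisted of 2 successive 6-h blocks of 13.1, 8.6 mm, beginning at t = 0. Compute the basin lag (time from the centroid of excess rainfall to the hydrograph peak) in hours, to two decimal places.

t_L ≈ 18.62 h

Centroid of excess rainfall: t_c = Σ P_i·t̄_i / ΣP_i = 5.3779 h (block centres at 3, 9 h).
Hydrograph peak occurs at t = 24 h, so basin lag t_L = 24 − 5.3779 = 18.62 h.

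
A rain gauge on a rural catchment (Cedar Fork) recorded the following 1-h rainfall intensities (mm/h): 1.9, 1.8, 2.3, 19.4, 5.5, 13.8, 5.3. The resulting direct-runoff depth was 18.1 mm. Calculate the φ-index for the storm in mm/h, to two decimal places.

Only the 2 blocks with intensity above φ contribute runoff: 19.4, 13.8 mm/h.
Σ(I−φ)·Δt = d  ⇒  (19.4+13.8 − 2φ)·1 = 18.1
φ = (33.20 − 18.1/1) / 2 = 7.55 mm/h.

φ ≈ 7.55 mm/h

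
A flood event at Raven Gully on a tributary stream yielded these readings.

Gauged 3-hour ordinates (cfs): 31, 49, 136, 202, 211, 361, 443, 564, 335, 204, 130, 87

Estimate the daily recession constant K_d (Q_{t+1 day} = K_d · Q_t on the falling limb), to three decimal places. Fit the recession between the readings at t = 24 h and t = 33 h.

K_d ≈ 0.027

Between t = 24 h and t = 33 h the flow falls from 335 to 87 cfs over 3×3 h = 9 h.
Per-interval ratio K = (87/335)^(1/3) = 0.6380; K_d = K^(24/3) = 0.027.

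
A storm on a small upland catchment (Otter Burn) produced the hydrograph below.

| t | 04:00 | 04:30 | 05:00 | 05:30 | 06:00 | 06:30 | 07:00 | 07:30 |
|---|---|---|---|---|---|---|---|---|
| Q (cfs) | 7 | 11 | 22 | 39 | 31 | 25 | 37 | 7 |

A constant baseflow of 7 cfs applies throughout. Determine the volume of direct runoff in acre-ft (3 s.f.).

V ≈ 5.08 acre-ft

Direct-runoff ordinates (Q − Q_b): 0.0, 4.0, 15.0, 32.0, 24.0, 18.0, 30.0, 0.0 cfs.
ΣQ_DR = 123.0 cfs.
With Δt = 0.5 h = 1800 s, V = ΣQ_DR · Δt = 123.0 × 1800 = 2.21 × 10^5 ft³ = 5.08 acre-ft.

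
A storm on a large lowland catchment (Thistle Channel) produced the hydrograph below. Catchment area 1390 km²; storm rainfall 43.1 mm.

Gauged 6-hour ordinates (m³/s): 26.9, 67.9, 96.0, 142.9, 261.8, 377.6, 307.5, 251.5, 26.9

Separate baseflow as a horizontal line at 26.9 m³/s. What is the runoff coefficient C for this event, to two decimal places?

C ≈ 0.47

ΣQ_DR = 1317 m³/s; V = ΣQ_DR·Δt = 2.845 × 10^7 m³.
Runoff depth d = V / A = 20.46 mm.
C = d / P = 20.46 / 43.1 = 0.47.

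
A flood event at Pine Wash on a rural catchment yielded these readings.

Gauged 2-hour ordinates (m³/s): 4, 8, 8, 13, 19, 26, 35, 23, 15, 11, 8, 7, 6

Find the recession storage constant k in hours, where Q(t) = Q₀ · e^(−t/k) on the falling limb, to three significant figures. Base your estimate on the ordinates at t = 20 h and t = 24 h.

k ≈ 13.9 h

On the falling limb, Q drops from 8 to 6 m³/s between t = 20 h and t = 24 h (Δt = 4 h).
k = −Δt / ln(Q₂/Q₁) = −4 / ln(6/8) = 13.9 h.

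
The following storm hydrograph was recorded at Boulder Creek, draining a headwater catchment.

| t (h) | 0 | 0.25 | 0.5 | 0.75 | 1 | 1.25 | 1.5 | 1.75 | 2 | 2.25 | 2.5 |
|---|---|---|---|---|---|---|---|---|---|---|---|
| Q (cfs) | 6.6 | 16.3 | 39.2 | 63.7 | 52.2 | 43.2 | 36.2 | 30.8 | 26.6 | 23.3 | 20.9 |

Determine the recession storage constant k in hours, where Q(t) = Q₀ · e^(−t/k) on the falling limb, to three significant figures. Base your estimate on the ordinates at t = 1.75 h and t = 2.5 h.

On the falling limb, Q drops from 30.8 to 20.9 cfs between t = 1.75 h and t = 2.5 h (Δt = 0.75 h).
k = −Δt / ln(Q₂/Q₁) = −0.75 / ln(20.9/30.8) = 1.93 h.

k ≈ 1.93 h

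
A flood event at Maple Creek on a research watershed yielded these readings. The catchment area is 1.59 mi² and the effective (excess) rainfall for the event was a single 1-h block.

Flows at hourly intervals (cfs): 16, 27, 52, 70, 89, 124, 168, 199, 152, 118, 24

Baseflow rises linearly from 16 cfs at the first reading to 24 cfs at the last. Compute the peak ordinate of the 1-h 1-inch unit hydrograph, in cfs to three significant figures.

U_p ≈ 222 cfs

Direct runoff: 0.00, 10.20, 34.40, 51.60, 69.80, 104.00, 147.20, 177.40, 129.60, 94.80, 0.00 cfs; ΣQ_DR = 819.0 cfs, peak = 177.40 cfs.
Runoff depth d = ΣQ_DR·Δt / A = 819.0 × 3600 / (1.59 mi²) = 0.7982 in.
The 1-inch UH is the DRH scaled by (1 in)/d, so U_p = 177.40 × 1/0.7982 = 222 cfs.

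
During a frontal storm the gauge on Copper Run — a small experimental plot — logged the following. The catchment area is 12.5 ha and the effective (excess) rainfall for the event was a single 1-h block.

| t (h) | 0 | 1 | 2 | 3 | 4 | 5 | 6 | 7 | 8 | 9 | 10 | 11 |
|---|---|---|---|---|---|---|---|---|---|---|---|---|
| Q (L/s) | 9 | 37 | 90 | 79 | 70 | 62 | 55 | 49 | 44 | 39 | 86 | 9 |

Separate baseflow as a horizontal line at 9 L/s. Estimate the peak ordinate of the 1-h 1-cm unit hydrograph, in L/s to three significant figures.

Direct runoff: 0.0, 28.0, 81.0, 70.0, 61.0, 53.0, 46.0, 40.0, 35.0, 30.0, 77.0, 0.0 L/s; ΣQ_DR = 521.0 L/s, peak = 81.0 L/s.
Runoff depth d = ΣQ_DR·Δt / A = 521.0 × 3600 / (12.5 ha) = 15.00 mm.
The 1-cm UH is the DRH scaled by (10 mm)/d, so U_p = 81.0 × 10/15.00 = 54.0 L/s.

U_p ≈ 54.0 L/s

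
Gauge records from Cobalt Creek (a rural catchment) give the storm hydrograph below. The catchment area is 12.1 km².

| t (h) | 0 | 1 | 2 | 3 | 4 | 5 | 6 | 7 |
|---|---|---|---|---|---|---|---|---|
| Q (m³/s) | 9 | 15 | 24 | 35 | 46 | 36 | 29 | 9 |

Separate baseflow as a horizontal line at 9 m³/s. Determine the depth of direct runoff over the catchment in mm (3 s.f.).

Direct runoff: 0.0, 6.0, 15.0, 26.0, 37.0, 27.0, 20.0, 0.0 m³/s; ΣQ_DR = 131.0 m³/s.
V = ΣQ_DR · Δt = 131.0 × 3600 s = 4.716 × 10^5 m³.
Over A = 12.1 km², depth = V / A = 39.0 mm.

d ≈ 39.0 mm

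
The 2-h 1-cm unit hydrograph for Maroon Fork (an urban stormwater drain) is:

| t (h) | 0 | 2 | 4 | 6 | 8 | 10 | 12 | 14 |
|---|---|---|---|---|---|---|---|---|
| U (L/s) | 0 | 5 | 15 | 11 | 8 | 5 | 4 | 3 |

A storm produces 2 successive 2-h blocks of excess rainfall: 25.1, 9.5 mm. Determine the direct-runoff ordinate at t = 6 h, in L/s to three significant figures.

By discrete convolution, Q_j = Σ (P_i / 10 mm) · U_{j−i}.
At t = 6 h (j=3): Q = (25.1/10)·11 + (9.5/10)·15 = 41.9 L/s.

Q ≈ 41.9 L/s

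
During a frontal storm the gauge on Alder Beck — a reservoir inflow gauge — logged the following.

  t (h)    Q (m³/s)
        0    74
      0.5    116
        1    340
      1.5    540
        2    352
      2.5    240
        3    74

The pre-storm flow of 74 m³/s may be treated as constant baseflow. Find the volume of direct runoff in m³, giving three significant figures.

Direct-runoff ordinates (Q − Q_b): 0.0, 42.0, 266.0, 466.0, 278.0, 166.0, 0.0 m³/s.
ΣQ_DR = 1218 m³/s.
With Δt = 0.5 h = 1800 s, V = ΣQ_DR · Δt = 1218 × 1800 = 2.19 × 10^6 m³.

V ≈ 2.19 × 10^6 m³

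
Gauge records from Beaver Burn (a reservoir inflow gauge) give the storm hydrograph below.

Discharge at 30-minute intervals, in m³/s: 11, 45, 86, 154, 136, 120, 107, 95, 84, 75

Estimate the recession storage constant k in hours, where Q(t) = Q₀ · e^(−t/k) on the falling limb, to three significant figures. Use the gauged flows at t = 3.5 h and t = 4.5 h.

k ≈ 4.23 h

On the falling limb, Q drops from 95 to 75 m³/s between t = 3.5 h and t = 4.5 h (Δt = 1 h).
k = −Δt / ln(Q₂/Q₁) = −1 / ln(75/95) = 4.23 h.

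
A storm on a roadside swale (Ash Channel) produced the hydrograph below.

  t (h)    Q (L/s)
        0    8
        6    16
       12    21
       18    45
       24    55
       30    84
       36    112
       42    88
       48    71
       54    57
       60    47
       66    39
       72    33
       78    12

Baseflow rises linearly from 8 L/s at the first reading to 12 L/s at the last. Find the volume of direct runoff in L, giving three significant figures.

V ≈ 1.18 × 10^7 L

Direct-runoff ordinates (Q − Q_b): 0.00, 7.69, 12.38, 36.08, 45.77, 74.46, 102.15, 77.85, 60.54, 46.23, 35.92, 27.62, 21.31, 0.00 L/s.
ΣQ_DR = 548.0 L/s.
With Δt = 6 h = 21600 s, V = ΣQ_DR · Δt = 548.0 × 21600 = 1.18 × 10^7 L.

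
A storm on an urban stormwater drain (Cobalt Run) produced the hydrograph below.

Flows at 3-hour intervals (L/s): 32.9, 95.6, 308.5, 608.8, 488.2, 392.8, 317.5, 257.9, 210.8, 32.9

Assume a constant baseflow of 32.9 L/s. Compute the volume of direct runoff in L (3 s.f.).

Direct-runoff ordinates (Q − Q_b): 0.0, 62.7, 275.6, 575.9, 455.3, 359.9, 284.6, 225.0, 177.9, 0.0 L/s.
ΣQ_DR = 2417 L/s.
With Δt = 3 h = 10800 s, V = ΣQ_DR · Δt = 2417 × 10800 = 2.61 × 10^7 L.

V ≈ 2.61 × 10^7 L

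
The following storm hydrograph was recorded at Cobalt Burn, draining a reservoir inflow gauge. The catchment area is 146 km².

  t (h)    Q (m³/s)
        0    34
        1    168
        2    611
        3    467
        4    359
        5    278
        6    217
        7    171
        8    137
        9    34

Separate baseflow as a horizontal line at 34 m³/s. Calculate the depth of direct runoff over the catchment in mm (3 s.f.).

d ≈ 52.7 mm

Direct runoff: 0.0, 134.0, 577.0, 433.0, 325.0, 244.0, 183.0, 137.0, 103.0, 0.0 m³/s; ΣQ_DR = 2136 m³/s.
V = ΣQ_DR · Δt = 2136 × 3600 s = 7.690 × 10^6 m³.
Over A = 146 km², depth = V / A = 52.7 mm.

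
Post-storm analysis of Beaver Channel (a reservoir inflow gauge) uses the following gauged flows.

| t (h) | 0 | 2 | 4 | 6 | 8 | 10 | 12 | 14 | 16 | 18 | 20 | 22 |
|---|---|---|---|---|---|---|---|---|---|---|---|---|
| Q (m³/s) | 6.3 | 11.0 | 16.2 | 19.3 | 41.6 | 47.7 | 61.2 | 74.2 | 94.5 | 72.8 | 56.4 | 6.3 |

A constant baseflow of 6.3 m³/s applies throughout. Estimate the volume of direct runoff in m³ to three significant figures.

Direct-runoff ordinates (Q − Q_b): 0.0, 4.7, 9.9, 13.0, 35.3, 41.4, 54.9, 67.9, 88.2, 66.5, 50.1, 0.0 m³/s.
ΣQ_DR = 431.9 m³/s.
With Δt = 2 h = 7200 s, V = ΣQ_DR · Δt = 431.9 × 7200 = 3.11 × 10^6 m³.

V ≈ 3.11 × 10^6 m³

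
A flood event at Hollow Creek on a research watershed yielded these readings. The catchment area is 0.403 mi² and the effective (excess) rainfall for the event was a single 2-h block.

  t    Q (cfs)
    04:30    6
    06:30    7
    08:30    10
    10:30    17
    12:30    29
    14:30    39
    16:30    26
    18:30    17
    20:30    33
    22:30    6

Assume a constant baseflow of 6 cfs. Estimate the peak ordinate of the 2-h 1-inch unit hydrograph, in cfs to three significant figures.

U_p ≈ 33.0 cfs

Direct runoff: 0.0, 1.0, 4.0, 11.0, 23.0, 33.0, 20.0, 11.0, 27.0, 0.0 cfs; ΣQ_DR = 130.0 cfs, peak = 33.0 cfs.
Runoff depth d = ΣQ_DR·Δt / A = 130.0 × 7200 / (0.403 mi²) = 0.9997 in.
The 1-inch UH is the DRH scaled by (1 in)/d, so U_p = 33.0 × 1/0.9997 = 33.0 cfs.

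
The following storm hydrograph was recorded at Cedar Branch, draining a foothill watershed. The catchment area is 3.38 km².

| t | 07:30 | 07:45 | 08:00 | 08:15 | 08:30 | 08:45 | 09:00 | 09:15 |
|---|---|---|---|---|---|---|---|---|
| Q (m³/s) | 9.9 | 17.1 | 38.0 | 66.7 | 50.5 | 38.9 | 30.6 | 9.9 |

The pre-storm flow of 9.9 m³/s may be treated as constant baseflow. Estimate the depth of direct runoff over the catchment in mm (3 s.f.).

d ≈ 48.6 mm

Direct runoff: 0.0, 7.2, 28.1, 56.8, 40.6, 29.0, 20.7, 0.0 m³/s; ΣQ_DR = 182.4 m³/s.
V = ΣQ_DR · Δt = 182.4 × 900 s = 1.642 × 10^5 m³.
Over A = 3.38 km², depth = V / A = 48.6 mm.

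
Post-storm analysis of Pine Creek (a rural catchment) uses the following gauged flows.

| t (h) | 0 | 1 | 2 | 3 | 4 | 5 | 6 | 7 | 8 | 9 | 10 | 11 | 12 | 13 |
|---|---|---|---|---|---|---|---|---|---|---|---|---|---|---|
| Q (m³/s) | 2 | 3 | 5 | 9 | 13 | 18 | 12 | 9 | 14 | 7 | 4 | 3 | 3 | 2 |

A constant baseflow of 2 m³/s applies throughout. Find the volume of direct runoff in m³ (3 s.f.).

Direct-runoff ordinates (Q − Q_b): 0.0, 1.0, 3.0, 7.0, 11.0, 16.0, 10.0, 7.0, 12.0, 5.0, 2.0, 1.0, 1.0, 0.0 m³/s.
ΣQ_DR = 76.00 m³/s.
With Δt = 1 h = 3600 s, V = ΣQ_DR · Δt = 76.00 × 3600 = 2.74 × 10^5 m³.

V ≈ 2.74 × 10^5 m³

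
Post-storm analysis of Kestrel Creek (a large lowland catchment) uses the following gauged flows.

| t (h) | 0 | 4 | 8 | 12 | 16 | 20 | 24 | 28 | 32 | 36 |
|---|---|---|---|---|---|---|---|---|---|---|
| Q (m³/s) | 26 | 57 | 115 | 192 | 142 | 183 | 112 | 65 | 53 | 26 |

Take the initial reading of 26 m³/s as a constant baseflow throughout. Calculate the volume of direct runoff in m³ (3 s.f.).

V ≈ 1.02 × 10^7 m³

Direct-runoff ordinates (Q − Q_b): 0.0, 31.0, 89.0, 166.0, 116.0, 157.0, 86.0, 39.0, 27.0, 0.0 m³/s.
ΣQ_DR = 711.0 m³/s.
With Δt = 4 h = 14400 s, V = ΣQ_DR · Δt = 711.0 × 14400 = 1.02 × 10^7 m³.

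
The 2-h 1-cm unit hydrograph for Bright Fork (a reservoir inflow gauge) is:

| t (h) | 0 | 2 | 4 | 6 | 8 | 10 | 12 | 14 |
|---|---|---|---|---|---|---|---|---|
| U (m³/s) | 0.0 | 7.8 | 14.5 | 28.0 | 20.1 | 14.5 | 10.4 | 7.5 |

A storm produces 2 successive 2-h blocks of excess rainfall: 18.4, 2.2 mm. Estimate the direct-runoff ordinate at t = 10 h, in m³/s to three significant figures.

Q ≈ 31.1 m³/s

By discrete convolution, Q_j = Σ (P_i / 10 mm) · U_{j−i}.
At t = 10 h (j=5): Q = (18.4/10)·14.5 + (2.2/10)·20.1 = 31.1 m³/s.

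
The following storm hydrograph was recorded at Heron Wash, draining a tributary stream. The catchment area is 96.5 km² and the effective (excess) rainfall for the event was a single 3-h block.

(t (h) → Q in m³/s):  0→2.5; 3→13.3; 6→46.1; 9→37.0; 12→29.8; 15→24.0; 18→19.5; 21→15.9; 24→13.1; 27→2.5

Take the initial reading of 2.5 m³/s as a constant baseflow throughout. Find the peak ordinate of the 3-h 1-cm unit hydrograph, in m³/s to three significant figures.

U_p ≈ 21.8 m³/s

Direct runoff: 0.0, 10.8, 43.6, 34.5, 27.3, 21.5, 17.0, 13.4, 10.6, 0.0 m³/s; ΣQ_DR = 178.7 m³/s, peak = 43.6 m³/s.
Runoff depth d = ΣQ_DR·Δt / A = 178.7 × 10800 / (96.5 km²) = 20.00 mm.
The 1-cm UH is the DRH scaled by (10 mm)/d, so U_p = 43.6 × 10/20.00 = 21.8 m³/s.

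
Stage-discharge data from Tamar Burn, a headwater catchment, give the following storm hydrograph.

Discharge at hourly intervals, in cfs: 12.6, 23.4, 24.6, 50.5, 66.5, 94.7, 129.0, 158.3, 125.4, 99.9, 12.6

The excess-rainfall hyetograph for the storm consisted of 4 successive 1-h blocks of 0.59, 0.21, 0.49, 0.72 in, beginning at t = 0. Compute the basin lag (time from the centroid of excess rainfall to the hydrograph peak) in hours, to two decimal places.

Centroid of excess rainfall: t_c = Σ P_i·t̄_i / ΣP_i = 2.1667 h (block centres at 0.5, 1.5, 2.5, 3.5 h).
Hydrograph peak occurs at t = 7 h, so basin lag t_L = 7 − 2.1667 = 4.83 h.

t_L ≈ 4.83 h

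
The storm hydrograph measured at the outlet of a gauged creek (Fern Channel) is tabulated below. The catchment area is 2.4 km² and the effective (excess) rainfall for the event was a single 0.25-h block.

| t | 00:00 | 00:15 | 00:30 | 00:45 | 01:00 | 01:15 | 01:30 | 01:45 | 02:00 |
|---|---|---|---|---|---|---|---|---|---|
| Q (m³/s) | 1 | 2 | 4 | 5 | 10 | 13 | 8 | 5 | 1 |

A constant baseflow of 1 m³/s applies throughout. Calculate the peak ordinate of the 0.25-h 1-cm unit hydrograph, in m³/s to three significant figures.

U_p ≈ 8.00 m³/s

Direct runoff: 0.0, 1.0, 3.0, 4.0, 9.0, 12.0, 7.0, 4.0, 0.0 m³/s; ΣQ_DR = 40.00 m³/s, peak = 12.0 m³/s.
Runoff depth d = ΣQ_DR·Δt / A = 40.00 × 900 / (2.4 km²) = 15.00 mm.
The 1-cm UH is the DRH scaled by (10 mm)/d, so U_p = 12.0 × 10/15.00 = 8.00 m³/s.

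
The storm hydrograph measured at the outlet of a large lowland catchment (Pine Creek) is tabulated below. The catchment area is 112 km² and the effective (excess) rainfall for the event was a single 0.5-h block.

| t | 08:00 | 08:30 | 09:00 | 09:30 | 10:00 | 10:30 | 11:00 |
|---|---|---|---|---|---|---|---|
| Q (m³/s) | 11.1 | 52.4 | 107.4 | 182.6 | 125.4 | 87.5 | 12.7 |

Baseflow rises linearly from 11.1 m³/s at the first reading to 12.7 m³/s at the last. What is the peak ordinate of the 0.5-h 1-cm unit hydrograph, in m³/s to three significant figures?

Direct runoff: 0.00, 41.03, 95.77, 170.70, 113.23, 75.07, 0.00 m³/s; ΣQ_DR = 495.8 m³/s, peak = 170.70 m³/s.
Runoff depth d = ΣQ_DR·Δt / A = 495.8 × 1800 / (112 km²) = 7.968 mm.
The 1-cm UH is the DRH scaled by (10 mm)/d, so U_p = 170.70 × 10/7.968 = 214 m³/s.

U_p ≈ 214 m³/s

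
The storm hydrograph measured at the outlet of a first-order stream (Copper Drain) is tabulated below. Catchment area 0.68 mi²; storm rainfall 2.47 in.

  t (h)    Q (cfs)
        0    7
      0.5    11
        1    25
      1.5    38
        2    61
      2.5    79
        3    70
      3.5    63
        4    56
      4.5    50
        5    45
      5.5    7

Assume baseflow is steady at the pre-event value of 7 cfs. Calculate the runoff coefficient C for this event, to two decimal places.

C ≈ 0.20

ΣQ_DR = 428.0 cfs; V = ΣQ_DR·Δt = 7.704 × 10^5 ft³.
Runoff depth d = V / A = 0.4877 in.
C = d / P = 0.4877 / 2.47 = 0.20.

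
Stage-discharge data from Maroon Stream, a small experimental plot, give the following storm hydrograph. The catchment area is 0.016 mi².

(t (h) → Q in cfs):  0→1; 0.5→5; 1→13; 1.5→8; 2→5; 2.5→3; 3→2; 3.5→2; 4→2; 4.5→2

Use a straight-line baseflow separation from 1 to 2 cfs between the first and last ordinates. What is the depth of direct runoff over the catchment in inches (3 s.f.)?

Direct runoff: 0.00, 3.89, 11.78, 6.67, 3.56, 1.44, 0.33, 0.22, 0.11, 0.00 cfs; ΣQ_DR = 28.00 cfs.
V = ΣQ_DR · Δt = 28.00 × 1800 s = 50400 ft³.
Over A = 0.016 mi², depth = V / A = 1.36 in.

d ≈ 1.36 in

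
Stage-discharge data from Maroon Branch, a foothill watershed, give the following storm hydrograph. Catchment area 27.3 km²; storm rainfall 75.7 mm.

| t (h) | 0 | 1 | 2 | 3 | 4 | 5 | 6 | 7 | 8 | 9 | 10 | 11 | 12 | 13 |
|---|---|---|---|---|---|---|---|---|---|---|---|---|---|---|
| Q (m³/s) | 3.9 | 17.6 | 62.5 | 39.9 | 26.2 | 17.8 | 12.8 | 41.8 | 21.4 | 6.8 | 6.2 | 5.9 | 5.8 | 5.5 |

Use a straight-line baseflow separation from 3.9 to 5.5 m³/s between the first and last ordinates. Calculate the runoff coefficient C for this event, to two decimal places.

ΣQ_DR = 208.3 m³/s; V = ΣQ_DR·Δt = 7.499 × 10^5 m³.
Runoff depth d = V / A = 27.47 mm.
C = d / P = 27.47 / 75.7 = 0.36.

C ≈ 0.36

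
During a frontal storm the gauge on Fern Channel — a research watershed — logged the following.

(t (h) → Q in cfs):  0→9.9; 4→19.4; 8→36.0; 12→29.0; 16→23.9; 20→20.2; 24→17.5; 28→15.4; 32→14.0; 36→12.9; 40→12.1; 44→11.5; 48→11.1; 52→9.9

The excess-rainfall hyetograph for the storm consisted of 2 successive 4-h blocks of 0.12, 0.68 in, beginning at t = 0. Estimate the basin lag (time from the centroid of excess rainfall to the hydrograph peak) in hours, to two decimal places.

Centroid of excess rainfall: t_c = Σ P_i·t̄_i / ΣP_i = 5.4000 h (block centres at 2, 6 h).
Hydrograph peak occurs at t = 8 h, so basin lag t_L = 8 − 5.4000 = 2.60 h.

t_L ≈ 2.60 h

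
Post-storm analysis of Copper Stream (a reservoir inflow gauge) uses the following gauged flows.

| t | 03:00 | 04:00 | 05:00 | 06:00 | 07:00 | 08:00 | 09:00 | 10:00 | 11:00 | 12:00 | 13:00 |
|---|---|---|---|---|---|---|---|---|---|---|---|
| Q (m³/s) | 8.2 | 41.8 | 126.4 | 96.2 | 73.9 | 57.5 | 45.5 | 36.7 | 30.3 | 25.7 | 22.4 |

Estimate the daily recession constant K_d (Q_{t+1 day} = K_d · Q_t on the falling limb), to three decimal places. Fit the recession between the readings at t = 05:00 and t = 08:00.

Between t = 05:00 and t = 08:00 the flow falls from 126.4 to 57.5 m³/s over 3×1 h = 3 h.
Per-interval ratio K = (57.5/126.4)^(1/3) = 0.7691; K_d = K^(24/1) = 0.002.

K_d ≈ 0.002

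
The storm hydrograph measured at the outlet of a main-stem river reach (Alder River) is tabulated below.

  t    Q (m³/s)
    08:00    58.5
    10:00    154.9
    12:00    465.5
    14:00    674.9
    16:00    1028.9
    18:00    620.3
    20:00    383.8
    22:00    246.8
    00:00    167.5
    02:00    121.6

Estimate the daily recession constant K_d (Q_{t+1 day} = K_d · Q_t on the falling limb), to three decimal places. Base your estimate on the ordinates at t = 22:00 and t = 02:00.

Between t = 22:00 and t = 02:00 the flow falls from 246.8 to 121.6 m³/s over 2×2 h = 4 h.
Per-interval ratio K = (121.6/246.8)^(1/2) = 0.7019; K_d = K^(24/2) = 0.014.

K_d ≈ 0.014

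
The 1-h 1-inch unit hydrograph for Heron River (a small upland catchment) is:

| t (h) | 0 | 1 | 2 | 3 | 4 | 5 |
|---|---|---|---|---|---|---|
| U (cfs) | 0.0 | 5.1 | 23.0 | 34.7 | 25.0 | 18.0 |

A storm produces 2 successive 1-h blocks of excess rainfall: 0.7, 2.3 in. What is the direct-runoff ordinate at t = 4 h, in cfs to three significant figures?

By discrete convolution, Q_j = Σ (P_i / 1 in) · U_{j−i}.
At t = 4 h (j=4): Q = (0.7/1)·25.0 + (2.3/1)·34.7 = 97.3 cfs.

Q ≈ 97.3 cfs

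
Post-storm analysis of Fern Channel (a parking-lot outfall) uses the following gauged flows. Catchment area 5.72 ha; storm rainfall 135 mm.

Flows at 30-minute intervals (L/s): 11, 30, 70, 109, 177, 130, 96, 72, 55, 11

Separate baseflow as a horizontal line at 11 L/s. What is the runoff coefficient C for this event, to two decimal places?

C ≈ 0.15

ΣQ_DR = 651.0 L/s; V = ΣQ_DR·Δt = 1.172 × 10^6 L.
Runoff depth d = V / A = 20.49 mm.
C = d / P = 20.49 / 135 = 0.15.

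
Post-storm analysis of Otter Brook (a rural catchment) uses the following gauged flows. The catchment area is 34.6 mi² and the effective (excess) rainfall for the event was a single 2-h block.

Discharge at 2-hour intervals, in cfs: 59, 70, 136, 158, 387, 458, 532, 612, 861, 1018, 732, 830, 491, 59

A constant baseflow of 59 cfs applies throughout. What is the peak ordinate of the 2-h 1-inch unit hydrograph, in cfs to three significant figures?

Direct runoff: 0.0, 11.0, 77.0, 99.0, 328.0, 399.0, 473.0, 553.0, 802.0, 959.0, 673.0, 771.0, 432.0, 0.0 cfs; ΣQ_DR = 5577 cfs, peak = 959.0 cfs.
Runoff depth d = ΣQ_DR·Δt / A = 5577 × 7200 / (34.6 mi²) = 0.4995 in.
The 1-inch UH is the DRH scaled by (1 in)/d, so U_p = 959.0 × 1/0.4995 = 1920 cfs.

U_p ≈ 1920 cfs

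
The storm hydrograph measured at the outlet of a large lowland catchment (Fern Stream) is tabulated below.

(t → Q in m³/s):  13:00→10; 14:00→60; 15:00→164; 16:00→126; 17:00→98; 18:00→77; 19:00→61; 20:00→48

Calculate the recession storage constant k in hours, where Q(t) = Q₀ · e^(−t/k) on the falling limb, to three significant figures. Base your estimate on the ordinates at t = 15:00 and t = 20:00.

On the falling limb, Q drops from 164 to 48 m³/s between t = 15:00 and t = 20:00 (Δt = 5 h).
k = −Δt / ln(Q₂/Q₁) = −5 / ln(48/164) = 4.07 h.

k ≈ 4.07 h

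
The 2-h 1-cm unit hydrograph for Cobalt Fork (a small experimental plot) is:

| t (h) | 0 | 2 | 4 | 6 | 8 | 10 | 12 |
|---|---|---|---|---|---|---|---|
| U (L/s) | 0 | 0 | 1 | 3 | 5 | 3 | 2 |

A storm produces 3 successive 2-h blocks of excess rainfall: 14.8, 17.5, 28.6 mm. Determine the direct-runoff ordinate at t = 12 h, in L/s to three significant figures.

By discrete convolution, Q_j = Σ (P_i / 10 mm) · U_{j−i}.
At t = 12 h (j=6): Q = (14.8/10)·2 + (17.5/10)·3 + (28.6/10)·5 = 22.5 L/s.

Q ≈ 22.5 L/s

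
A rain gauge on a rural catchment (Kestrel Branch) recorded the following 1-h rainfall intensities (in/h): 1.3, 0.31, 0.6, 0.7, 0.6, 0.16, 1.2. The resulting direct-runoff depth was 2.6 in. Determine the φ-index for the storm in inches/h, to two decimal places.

φ ≈ 0.36 in/h

Only the 5 blocks with intensity above φ contribute runoff: 1.3, 0.6, 0.7, 0.6, 1.2 in/h.
Σ(I−φ)·Δt = d  ⇒  (1.3+0.6+0.7+0.6+1.2 − 5φ)·1 = 2.6
φ = (4.400 − 2.6/1) / 5 = 0.36 in/h.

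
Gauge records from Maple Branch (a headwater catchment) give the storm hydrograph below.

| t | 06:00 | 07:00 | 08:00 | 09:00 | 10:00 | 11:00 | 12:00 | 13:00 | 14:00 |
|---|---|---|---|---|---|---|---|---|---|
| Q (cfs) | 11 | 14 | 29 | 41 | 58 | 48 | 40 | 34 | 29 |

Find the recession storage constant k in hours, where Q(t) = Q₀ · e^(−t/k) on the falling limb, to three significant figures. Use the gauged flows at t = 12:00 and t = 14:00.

k ≈ 6.22 h

On the falling limb, Q drops from 40 to 29 cfs between t = 12:00 and t = 14:00 (Δt = 2 h).
k = −Δt / ln(Q₂/Q₁) = −2 / ln(29/40) = 6.22 h.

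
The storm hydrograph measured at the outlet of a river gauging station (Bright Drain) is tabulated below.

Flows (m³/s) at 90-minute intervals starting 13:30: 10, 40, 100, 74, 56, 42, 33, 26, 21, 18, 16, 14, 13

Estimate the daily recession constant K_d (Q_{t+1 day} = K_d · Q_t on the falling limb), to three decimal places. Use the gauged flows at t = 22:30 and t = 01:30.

K_d ≈ 0.027

Between t = 22:30 and t = 01:30 the flow falls from 33 to 21 m³/s over 2×1.5 h = 3 h.
Per-interval ratio K = (21/33)^(1/2) = 0.7977; K_d = K^(24/1.5) = 0.027.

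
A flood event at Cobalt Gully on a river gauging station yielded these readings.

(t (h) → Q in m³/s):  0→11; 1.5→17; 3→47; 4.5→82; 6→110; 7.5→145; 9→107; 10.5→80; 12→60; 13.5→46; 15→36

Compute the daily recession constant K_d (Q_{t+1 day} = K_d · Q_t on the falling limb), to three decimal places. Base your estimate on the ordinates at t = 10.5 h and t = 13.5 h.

K_d ≈ 0.012

Between t = 10.5 h and t = 13.5 h the flow falls from 80 to 46 m³/s over 2×1.5 h = 3 h.
Per-interval ratio K = (46/80)^(1/2) = 0.7583; K_d = K^(24/1.5) = 0.012.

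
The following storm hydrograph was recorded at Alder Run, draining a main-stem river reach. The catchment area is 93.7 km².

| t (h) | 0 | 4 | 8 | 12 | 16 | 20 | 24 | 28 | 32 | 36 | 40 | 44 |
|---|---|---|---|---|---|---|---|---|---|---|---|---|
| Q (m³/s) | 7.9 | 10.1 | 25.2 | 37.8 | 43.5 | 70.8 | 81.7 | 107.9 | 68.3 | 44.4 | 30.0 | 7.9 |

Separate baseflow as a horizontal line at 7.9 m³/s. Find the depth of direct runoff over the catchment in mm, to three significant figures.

Direct runoff: 0.0, 2.2, 17.3, 29.9, 35.6, 62.9, 73.8, 100.0, 60.4, 36.5, 22.1, 0.0 m³/s; ΣQ_DR = 440.7 m³/s.
V = ΣQ_DR · Δt = 440.7 × 14400 s = 6.346 × 10^6 m³.
Over A = 93.7 km², depth = V / A = 67.7 mm.

d ≈ 67.7 mm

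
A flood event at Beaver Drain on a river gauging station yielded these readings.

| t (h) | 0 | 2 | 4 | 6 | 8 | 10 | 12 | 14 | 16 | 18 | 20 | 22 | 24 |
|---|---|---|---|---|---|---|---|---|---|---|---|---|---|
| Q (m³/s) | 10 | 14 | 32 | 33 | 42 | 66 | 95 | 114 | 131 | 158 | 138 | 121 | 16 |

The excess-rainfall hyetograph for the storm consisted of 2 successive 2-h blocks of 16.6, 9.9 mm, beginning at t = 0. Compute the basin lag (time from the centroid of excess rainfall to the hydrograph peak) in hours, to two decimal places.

t_L ≈ 16.25 h

Centroid of excess rainfall: t_c = Σ P_i·t̄_i / ΣP_i = 1.7472 h (block centres at 1, 3 h).
Hydrograph peak occurs at t = 18 h, so basin lag t_L = 18 − 1.7472 = 16.25 h.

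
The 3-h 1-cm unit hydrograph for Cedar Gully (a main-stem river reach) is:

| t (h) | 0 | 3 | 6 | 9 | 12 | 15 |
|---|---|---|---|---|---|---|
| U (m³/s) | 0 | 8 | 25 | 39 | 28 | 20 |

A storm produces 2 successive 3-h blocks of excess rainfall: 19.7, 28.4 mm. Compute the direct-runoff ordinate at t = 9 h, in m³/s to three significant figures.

By discrete convolution, Q_j = Σ (P_i / 10 mm) · U_{j−i}.
At t = 9 h (j=3): Q = (19.7/10)·39 + (28.4/10)·25 = 148 m³/s.

Q ≈ 148 m³/s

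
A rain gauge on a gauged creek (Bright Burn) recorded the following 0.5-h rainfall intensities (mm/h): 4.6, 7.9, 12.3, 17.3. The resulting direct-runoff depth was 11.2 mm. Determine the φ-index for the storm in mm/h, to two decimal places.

φ ≈ 5.03 mm/h

Only the 3 blocks with intensity above φ contribute runoff: 7.9, 12.3, 17.3 mm/h.
Σ(I−φ)·Δt = d  ⇒  (7.9+12.3+17.3 − 3φ)·0.5 = 11.2
φ = (37.50 − 11.2/0.5) / 3 = 5.03 mm/h.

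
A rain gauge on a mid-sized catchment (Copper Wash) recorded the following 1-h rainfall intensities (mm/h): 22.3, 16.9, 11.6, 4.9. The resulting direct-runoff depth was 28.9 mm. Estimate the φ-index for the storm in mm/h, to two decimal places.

Only the 3 blocks with intensity above φ contribute runoff: 22.3, 16.9, 11.6 mm/h.
Σ(I−φ)·Δt = d  ⇒  (22.3+16.9+11.6 − 3φ)·1 = 28.9
φ = (50.80 − 28.9/1) / 3 = 7.30 mm/h.

φ ≈ 7.30 mm/h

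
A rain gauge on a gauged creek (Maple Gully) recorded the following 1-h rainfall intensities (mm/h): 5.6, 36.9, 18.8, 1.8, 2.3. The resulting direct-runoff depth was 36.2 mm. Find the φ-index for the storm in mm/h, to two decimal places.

Only the 2 blocks with intensity above φ contribute runoff: 36.9, 18.8 mm/h.
Σ(I−φ)·Δt = d  ⇒  (36.9+18.8 − 2φ)·1 = 36.2
φ = (55.70 − 36.2/1) / 2 = 9.75 mm/h.

φ ≈ 9.75 mm/h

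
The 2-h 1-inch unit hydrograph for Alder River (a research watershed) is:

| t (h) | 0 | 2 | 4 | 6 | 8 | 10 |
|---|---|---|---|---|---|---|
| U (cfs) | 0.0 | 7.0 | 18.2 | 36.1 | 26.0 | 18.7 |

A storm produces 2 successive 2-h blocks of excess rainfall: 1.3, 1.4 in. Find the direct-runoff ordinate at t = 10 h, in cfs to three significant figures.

By discrete convolution, Q_j = Σ (P_i / 1 in) · U_{j−i}.
At t = 10 h (j=5): Q = (1.3/1)·18.7 + (1.4/1)·26.0 = 60.7 cfs.

Q ≈ 60.7 cfs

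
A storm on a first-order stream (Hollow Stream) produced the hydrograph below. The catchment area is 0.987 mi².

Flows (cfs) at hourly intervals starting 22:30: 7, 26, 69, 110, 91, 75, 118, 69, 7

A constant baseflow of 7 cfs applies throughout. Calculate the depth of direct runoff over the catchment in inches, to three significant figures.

d ≈ 0.799 in

Direct runoff: 0.0, 19.0, 62.0, 103.0, 84.0, 68.0, 111.0, 62.0, 0.0 cfs; ΣQ_DR = 509.0 cfs.
V = ΣQ_DR · Δt = 509.0 × 3600 s = 1.832 × 10^6 ft³.
Over A = 0.987 mi², depth = V / A = 0.799 in.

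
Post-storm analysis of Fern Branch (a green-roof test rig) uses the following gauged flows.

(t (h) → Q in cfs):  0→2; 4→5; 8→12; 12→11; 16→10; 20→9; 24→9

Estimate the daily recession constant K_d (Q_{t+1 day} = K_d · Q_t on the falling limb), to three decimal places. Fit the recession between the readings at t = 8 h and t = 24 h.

K_d ≈ 0.650

Between t = 8 h and t = 24 h the flow falls from 12 to 9 cfs over 4×4 h = 16 h.
Per-interval ratio K = (9/12)^(1/4) = 0.9306; K_d = K^(24/4) = 0.650.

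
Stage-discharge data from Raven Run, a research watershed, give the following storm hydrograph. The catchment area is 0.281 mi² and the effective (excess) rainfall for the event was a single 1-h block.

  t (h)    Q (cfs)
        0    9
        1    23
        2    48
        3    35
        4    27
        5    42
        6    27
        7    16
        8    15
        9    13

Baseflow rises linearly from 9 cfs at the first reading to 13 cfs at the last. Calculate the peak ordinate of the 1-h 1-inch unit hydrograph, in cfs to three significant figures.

U_p ≈ 47.7 cfs

Direct runoff: 0.00, 13.56, 38.11, 24.67, 16.22, 30.78, 15.33, 3.89, 2.44, 0.00 cfs; ΣQ_DR = 145.0 cfs, peak = 38.11 cfs.
Runoff depth d = ΣQ_DR·Δt / A = 145.0 × 3600 / (0.281 mi²) = 0.7996 in.
The 1-inch UH is the DRH scaled by (1 in)/d, so U_p = 38.11 × 1/0.7996 = 47.7 cfs.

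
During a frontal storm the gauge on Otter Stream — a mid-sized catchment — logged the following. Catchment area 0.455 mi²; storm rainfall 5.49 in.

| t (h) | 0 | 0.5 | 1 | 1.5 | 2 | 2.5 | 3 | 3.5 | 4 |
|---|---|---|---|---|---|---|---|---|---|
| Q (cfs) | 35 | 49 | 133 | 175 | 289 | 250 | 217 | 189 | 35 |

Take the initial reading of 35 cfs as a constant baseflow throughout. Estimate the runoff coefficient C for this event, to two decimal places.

C ≈ 0.33

ΣQ_DR = 1057 cfs; V = ΣQ_DR·Δt = 1.903 × 10^6 ft³.
Runoff depth d = V / A = 1.800 in.
C = d / P = 1.800 / 5.49 = 0.33.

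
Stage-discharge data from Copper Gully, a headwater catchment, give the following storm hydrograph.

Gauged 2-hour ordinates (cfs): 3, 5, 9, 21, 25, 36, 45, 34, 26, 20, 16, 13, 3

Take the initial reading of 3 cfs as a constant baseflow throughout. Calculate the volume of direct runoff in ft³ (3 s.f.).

V ≈ 1.56 × 10^6 ft³

Direct-runoff ordinates (Q − Q_b): 0.0, 2.0, 6.0, 18.0, 22.0, 33.0, 42.0, 31.0, 23.0, 17.0, 13.0, 10.0, 0.0 cfs.
ΣQ_DR = 217.0 cfs.
With Δt = 2 h = 7200 s, V = ΣQ_DR · Δt = 217.0 × 7200 = 1.56 × 10^6 ft³.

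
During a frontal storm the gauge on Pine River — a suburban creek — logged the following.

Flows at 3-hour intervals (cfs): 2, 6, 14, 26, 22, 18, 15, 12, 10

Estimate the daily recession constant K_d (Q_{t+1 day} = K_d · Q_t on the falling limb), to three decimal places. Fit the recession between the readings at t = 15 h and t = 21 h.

K_d ≈ 0.198

Between t = 15 h and t = 21 h the flow falls from 18 to 12 cfs over 2×3 h = 6 h.
Per-interval ratio K = (12/18)^(1/2) = 0.8165; K_d = K^(24/3) = 0.198.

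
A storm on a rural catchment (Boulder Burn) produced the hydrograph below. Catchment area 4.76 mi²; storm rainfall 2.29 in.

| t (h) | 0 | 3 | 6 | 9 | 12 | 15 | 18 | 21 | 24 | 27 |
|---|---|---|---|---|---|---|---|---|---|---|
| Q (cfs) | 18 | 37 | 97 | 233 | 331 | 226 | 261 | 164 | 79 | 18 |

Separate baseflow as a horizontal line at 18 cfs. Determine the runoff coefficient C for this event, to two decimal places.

ΣQ_DR = 1284 cfs; V = ΣQ_DR·Δt = 1.387 × 10^7 ft³.
Runoff depth d = V / A = 1.254 in.
C = d / P = 1.254 / 2.29 = 0.55.

C ≈ 0.55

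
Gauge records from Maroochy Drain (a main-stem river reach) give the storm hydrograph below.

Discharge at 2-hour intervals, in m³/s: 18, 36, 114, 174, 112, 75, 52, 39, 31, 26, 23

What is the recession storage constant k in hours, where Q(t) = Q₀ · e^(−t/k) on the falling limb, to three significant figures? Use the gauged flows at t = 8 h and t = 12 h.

k ≈ 5.21 h

On the falling limb, Q drops from 112 to 52 m³/s between t = 8 h and t = 12 h (Δt = 4 h).
k = −Δt / ln(Q₂/Q₁) = −4 / ln(52/112) = 5.21 h.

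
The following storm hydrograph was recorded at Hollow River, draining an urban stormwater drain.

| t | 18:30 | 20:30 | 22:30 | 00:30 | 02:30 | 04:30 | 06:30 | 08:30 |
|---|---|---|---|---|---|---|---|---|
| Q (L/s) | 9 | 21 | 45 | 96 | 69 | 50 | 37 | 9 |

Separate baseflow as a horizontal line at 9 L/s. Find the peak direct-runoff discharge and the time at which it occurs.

Q_p = 87.0 L/s at t = 00:30

Subtracting baseflow gives direct-runoff ordinates: 0.0, 12.0, 36.0, 87.0, 60.0, 41.0, 28.0, 0.0 L/s.
The maximum is 87.0 L/s, occurring at the reading for t = 00:30.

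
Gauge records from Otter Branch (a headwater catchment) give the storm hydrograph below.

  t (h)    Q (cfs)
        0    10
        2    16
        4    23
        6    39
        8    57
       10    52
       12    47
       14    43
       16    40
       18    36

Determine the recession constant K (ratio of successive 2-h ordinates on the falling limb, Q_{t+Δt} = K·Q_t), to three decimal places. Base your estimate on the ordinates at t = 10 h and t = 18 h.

K ≈ 0.912

Using the recession-limb readings at t = 10 h and t = 18 h: Q falls from 52 to 36 cfs over 4 intervals.
K = (Q₂/Q₁)^(1/4) = (36/52)^(1/4) = 0.912.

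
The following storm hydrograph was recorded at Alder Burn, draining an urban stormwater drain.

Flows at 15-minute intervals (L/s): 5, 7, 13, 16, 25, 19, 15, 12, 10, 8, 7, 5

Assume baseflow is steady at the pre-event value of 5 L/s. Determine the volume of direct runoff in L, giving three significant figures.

Direct-runoff ordinates (Q − Q_b): 0.0, 2.0, 8.0, 11.0, 20.0, 14.0, 10.0, 7.0, 5.0, 3.0, 2.0, 0.0 L/s.
ΣQ_DR = 82.00 L/s.
With Δt = 0.25 h = 900 s, V = ΣQ_DR · Δt = 82.00 × 900 = 73800 L.

V ≈ 73800 L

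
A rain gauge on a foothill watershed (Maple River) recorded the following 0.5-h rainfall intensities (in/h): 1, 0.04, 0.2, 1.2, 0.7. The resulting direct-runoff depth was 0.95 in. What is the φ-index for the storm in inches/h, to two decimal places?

φ ≈ 0.33 in/h

Only the 3 blocks with intensity above φ contribute runoff: 1, 1.2, 0.7 in/h.
Σ(I−φ)·Δt = d  ⇒  (1+1.2+0.7 − 3φ)·0.5 = 0.95
φ = (2.900 − 0.95/0.5) / 3 = 0.33 in/h.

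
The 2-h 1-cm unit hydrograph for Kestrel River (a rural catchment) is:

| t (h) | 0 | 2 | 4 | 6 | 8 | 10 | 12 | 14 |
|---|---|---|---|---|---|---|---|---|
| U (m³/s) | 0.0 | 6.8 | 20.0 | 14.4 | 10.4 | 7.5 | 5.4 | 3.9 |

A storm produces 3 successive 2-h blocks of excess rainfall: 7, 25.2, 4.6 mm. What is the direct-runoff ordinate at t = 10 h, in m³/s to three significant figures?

Q ≈ 38.1 m³/s

By discrete convolution, Q_j = Σ (P_i / 10 mm) · U_{j−i}.
At t = 10 h (j=5): Q = (7/10)·7.5 + (25.2/10)·10.4 + (4.6/10)·14.4 = 38.1 m³/s.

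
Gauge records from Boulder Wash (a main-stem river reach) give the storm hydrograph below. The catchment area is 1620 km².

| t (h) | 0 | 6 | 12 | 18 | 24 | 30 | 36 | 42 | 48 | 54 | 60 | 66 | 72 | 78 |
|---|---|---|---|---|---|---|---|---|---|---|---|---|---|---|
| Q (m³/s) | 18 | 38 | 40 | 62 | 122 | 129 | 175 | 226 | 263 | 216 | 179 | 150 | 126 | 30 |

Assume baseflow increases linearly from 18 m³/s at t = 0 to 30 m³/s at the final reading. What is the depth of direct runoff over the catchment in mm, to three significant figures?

Direct runoff: 0.00, 19.08, 20.15, 41.23, 100.31, 106.38, 151.46, 201.54, 237.62, 189.69, 151.77, 121.85, 96.92, 0.00 m³/s; ΣQ_DR = 1438 m³/s.
V = ΣQ_DR · Δt = 1438 × 21600 s = 3.106 × 10^7 m³.
Over A = 1620 km², depth = V / A = 19.2 mm.

d ≈ 19.2 mm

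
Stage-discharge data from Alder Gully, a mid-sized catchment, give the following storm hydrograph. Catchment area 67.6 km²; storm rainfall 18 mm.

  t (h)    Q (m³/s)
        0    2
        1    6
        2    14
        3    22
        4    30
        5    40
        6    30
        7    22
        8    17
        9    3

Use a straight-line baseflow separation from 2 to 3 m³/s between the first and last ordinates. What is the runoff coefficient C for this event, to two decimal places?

ΣQ_DR = 161.0 m³/s; V = ΣQ_DR·Δt = 5.796 × 10^5 m³.
Runoff depth d = V / A = 8.574 mm.
C = d / P = 8.574 / 18 = 0.48.

C ≈ 0.48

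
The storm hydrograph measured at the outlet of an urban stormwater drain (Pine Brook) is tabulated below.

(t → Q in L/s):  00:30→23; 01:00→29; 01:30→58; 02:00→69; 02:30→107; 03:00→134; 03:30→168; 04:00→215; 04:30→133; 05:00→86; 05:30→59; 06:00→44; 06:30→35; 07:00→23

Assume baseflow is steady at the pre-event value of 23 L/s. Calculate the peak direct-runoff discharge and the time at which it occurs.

Subtracting baseflow gives direct-runoff ordinates: 0.0, 6.0, 35.0, 46.0, 84.0, 111.0, 145.0, 192.0, 110.0, 63.0, 36.0, 21.0, 12.0, 0.0 L/s.
The maximum is 192.0 L/s, occurring at the reading for t = 04:00.

Q_p = 192.0 L/s at t = 04:00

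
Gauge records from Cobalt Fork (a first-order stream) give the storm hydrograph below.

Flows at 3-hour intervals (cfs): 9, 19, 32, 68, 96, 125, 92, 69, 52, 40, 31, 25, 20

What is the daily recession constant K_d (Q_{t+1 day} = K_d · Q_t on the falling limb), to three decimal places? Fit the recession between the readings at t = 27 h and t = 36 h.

K_d ≈ 0.157

Between t = 27 h and t = 36 h the flow falls from 40 to 20 cfs over 3×3 h = 9 h.
Per-interval ratio K = (20/40)^(1/3) = 0.7937; K_d = K^(24/3) = 0.157.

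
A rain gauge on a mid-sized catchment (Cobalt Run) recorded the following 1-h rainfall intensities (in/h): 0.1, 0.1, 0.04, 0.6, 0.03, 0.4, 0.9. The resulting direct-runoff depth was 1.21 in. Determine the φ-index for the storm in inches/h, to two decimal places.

φ ≈ 0.23 in/h

Only the 3 blocks with intensity above φ contribute runoff: 0.6, 0.4, 0.9 in/h.
Σ(I−φ)·Δt = d  ⇒  (0.6+0.4+0.9 − 3φ)·1 = 1.21
φ = (1.900 − 1.21/1) / 3 = 0.23 in/h.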